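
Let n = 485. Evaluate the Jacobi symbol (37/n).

1

Reciprocity: 37 ≡ 1 and 485 ≡ 1 (mod 4), so (37/485) = +(485/37).
Reduce top mod 37: now compute (4/37).
Pull out 2^2: since 37 ≡ 5 (mod 8), (2/37) = -1, so (2/37)^2 = +1.
Reached (1/37) = 1. Collecting the sign flips along the way, the symbol is +1.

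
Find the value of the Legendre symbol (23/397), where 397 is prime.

1

Reciprocity: 23 ≡ 3 and 397 ≡ 1 (mod 4), so (23/397) = +(397/23).
Reduce top mod 23: now compute (6/23).
Pull out 2: since 23 ≡ 7 (mod 8), (2/23) = +1.
Reciprocity: 3 ≡ 3 and 23 ≡ 3 (mod 4), so (3/23) = −(23/3).
Reduce top mod 3: now compute (2/3).
Pull out 2: since 3 ≡ 3 (mod 8), (2/3) = -1.
Reached (1/3) = 1. Collecting the sign flips along the way, the symbol is +1.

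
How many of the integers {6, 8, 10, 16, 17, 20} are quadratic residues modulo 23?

3

(6/23) = +1 → QR.
(8/23) = +1 → QR.
(10/23) = -1 → non-residue.
(16/23) = +1 → QR.
(17/23) = -1 → non-residue.
(20/23) = -1 → non-residue.
Total quadratic residues among the 6: 3.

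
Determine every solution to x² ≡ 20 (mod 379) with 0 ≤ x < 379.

Since 379 ≡ 3 (mod 4), a square root of 20 is 20^((379+1)/4) = 20^95 mod 379.
Repeated squaring: 20^2≡21, 20^4≡62, 20^8≡54, 20^16≡263, 20^32≡191, 20^64≡97 (mod 379).
20^95 = 20^(64+16+8+4+2+1) ≡ 301 (mod 379).
Check: 301² = 90601 ≡ 20 (mod 379). The two roots are 78 and 301.

78, 301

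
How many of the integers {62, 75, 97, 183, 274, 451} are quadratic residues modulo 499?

2

(62/499) = -1 → non-residue.
(75/499) = -1 → non-residue.
(97/499) = -1 → non-residue.
(183/499) = +1 → QR.
(274/499) = -1 → non-residue.
(451/499) = +1 → QR.
Total quadratic residues among the 6: 2.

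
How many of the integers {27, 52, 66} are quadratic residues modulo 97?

(27/97) = +1 → QR.
(52/97) = -1 → non-residue.
(66/97) = +1 → QR.
Total quadratic residues among the 3: 2.

2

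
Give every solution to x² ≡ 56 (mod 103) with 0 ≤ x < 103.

Since 103 ≡ 3 (mod 4), a square root of 56 is 56^((103+1)/4) = 56^26 mod 103.
Repeated squaring: 56^2≡46, 56^4≡56, 56^8≡46, 56^16≡56 (mod 103).
56^26 = 56^(16+8+2) ≡ 46 (mod 103).
Check: 46² = 2116 ≡ 56 (mod 103). The two roots are 46 and 57.

46, 57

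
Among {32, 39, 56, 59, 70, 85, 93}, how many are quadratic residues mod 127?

(32/127) = +1 → QR.
(39/127) = -1 → non-residue.
(56/127) = -1 → non-residue.
(59/127) = -1 → non-residue.
(70/127) = +1 → QR.
(85/127) = -1 → non-residue.
(93/127) = -1 → non-residue.
Total quadratic residues among the 7: 2.

2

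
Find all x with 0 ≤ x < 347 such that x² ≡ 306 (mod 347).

Since 347 ≡ 3 (mod 4), a square root of 306 is 306^((347+1)/4) = 306^87 mod 347.
Repeated squaring: 306^2≡293, 306^4≡140, 306^8≡168, 306^16≡117, 306^32≡156, 306^64≡46 (mod 347).
306^87 = 306^(64+16+4+2+1) ≡ 138 (mod 347).
Check: 138² = 19044 ≡ 306 (mod 347). The two roots are 138 and 209.

138, 209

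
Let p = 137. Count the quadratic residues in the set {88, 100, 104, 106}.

(88/137) = +1 → QR.
(100/137) = +1 → QR.
(104/137) = -1 → non-residue.
(106/137) = -1 → non-residue.
Total quadratic residues among the 4: 2.

2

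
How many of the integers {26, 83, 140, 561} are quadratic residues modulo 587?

(26/587) = +1 → QR.
(83/587) = +1 → QR.
(140/587) = -1 → non-residue.
(561/587) = -1 → non-residue.
Total quadratic residues among the 4: 2.

2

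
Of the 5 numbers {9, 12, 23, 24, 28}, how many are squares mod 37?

(9/37) = +1 → QR.
(12/37) = +1 → QR.
(23/37) = -1 → non-residue.
(24/37) = -1 → non-residue.
(28/37) = +1 → QR.
Total quadratic residues among the 5: 3.

3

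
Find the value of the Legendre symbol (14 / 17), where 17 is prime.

Pull out 2: since 17 ≡ 1 (mod 8), (2/17) = +1.
Reciprocity: 7 ≡ 3 and 17 ≡ 1 (mod 4), so (7/17) = +(17/7).
Reduce top mod 7: now compute (3/7).
Reciprocity: 3 ≡ 3 and 7 ≡ 3 (mod 4), so (3/7) = −(7/3).
Reduce top mod 3: now compute (1/3).
Reached (1/3) = 1. Collecting the sign flips along the way, the symbol is -1.

-1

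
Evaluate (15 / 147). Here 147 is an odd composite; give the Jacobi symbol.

Reciprocity: 15 ≡ 3 and 147 ≡ 3 (mod 4), so (15/147) = −(147/15).
Reduce top mod 15: now compute (12/15).
Pull out 2^2: since 15 ≡ 7 (mod 8), (2/15) = +1, so (2/15)^2 = +1.
Reciprocity: 3 ≡ 3 and 15 ≡ 3 (mod 4), so (3/15) = −(15/3).
Reduce top mod 3: now compute (0/3).
Top reduces to 0: gcd > 1, so the symbol is 0.

0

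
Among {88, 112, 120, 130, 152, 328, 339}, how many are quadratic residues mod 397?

(88/397) = -1 → non-residue.
(112/397) = -1 → non-residue.
(120/397) = +1 → QR.
(130/397) = -1 → non-residue.
(152/397) = -1 → non-residue.
(328/397) = +1 → QR.
(339/397) = -1 → non-residue.
Total quadratic residues among the 7: 2.

2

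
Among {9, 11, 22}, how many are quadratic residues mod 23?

1

(9/23) = +1 → QR.
(11/23) = -1 → non-residue.
(22/23) = -1 → non-residue.
Total quadratic residues among the 3: 1.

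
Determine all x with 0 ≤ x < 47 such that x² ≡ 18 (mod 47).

Since 47 ≡ 3 (mod 4), a square root of 18 is 18^((47+1)/4) = 18^12 mod 47.
Repeated squaring: 18^2≡42, 18^4≡25, 18^8≡14 (mod 47).
18^12 = 18^(8+4) ≡ 21 (mod 47).
Check: 21² = 441 ≡ 18 (mod 47). The two roots are 21 and 26.

21, 26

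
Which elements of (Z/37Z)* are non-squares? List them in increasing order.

Square k = 1,…,18 (k and 37−k give the same square):
1²=1, 2²=4, 3²=9, 4²=16, 5²=25, 6²=36, 7²≡12, 8²≡27, 9²≡7, 10²≡26, 11²≡10, 12²≡33, 13²≡21, 14²≡11, 15²≡3, 16²≡34, 17²≡30, 18²≡28 (mod 37).
The residues are {1, 3, 4, 7, 9, 10, 11, 12, 16, 21, 25, 26, 27, 28, 30, 33, 34, 36}; the non-residues are the remaining 18 nonzero classes.

2,5,6,8,13,14,15,17,18,19,20,22,23,24,29,31,32,35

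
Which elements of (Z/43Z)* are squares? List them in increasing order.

1, 4, 6, 9, 10, 11, 13, 14, 15, 16, 17, 21, 23, 24, 25, 31, 35, 36, 38, 40, 41

Square k = 1,…,21 (k and 43−k give the same square):
1²=1, 2²=4, 3²=9, 4²=16, 5²=25, 6²=36, 7²≡6, 8²≡21, 9²≡38, 10²≡14, 11²≡35, 12²≡15, 13²≡40, 14²≡24, 15²≡10, 16²≡41, 17²≡31, 18²≡23, 19²≡17, 20²≡13, 21²≡11 (mod 43).
So the quadratic residues mod 43 are {1, 4, 6, 9, 10, 11, 13, 14, 15, 16, 17, 21, 23, 24, 25, 31, 35, 36, 38, 40, 41}.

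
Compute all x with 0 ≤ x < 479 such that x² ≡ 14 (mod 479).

79, 400

Since 479 ≡ 3 (mod 4), a square root of 14 is 14^((479+1)/4) = 14^120 mod 479.
Repeated squaring: 14^2≡196, 14^4≡96, 14^8≡115, 14^16≡292, 14^32≡2, 14^64≡4 (mod 479).
14^120 = 14^(64+32+16+8) ≡ 400 (mod 479).
Check: 400² = 160000 ≡ 14 (mod 479). The two roots are 79 and 400.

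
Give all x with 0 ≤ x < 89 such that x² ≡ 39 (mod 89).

89 ≡ 1 (mod 4), so we find a root by search.
Trying successive values, 22² = 484 ≡ 39 (mod 89). The other root is 89 − 22 = 67.

22, 67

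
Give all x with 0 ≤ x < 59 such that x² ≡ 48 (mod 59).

Since 59 ≡ 3 (mod 4), a square root of 48 is 48^((59+1)/4) = 48^15 mod 59.
Repeated squaring: 48^2≡3, 48^4≡9, 48^8≡22 (mod 59).
48^15 = 48^(8+4+2+1) ≡ 15 (mod 59).
Check: 15² = 225 ≡ 48 (mod 59). The two roots are 15 and 44.

15, 44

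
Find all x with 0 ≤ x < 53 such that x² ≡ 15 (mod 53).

11, 42

53 ≡ 1 (mod 4), so we find a root by search.
Trying successive values, 11² = 121 ≡ 15 (mod 53). The other root is 53 − 11 = 42.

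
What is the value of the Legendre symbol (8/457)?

Pull out 2^3: since 457 ≡ 1 (mod 8), (2/457) = +1, so (2/457)^3 = +1.
Reached (1/457) = 1. Collecting the sign flips along the way, the symbol is +1.

1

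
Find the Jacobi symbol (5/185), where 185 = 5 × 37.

0

Reciprocity: 5 ≡ 1 and 185 ≡ 1 (mod 4), so (5/185) = +(185/5).
Reduce top mod 5: now compute (0/5).
Top reduces to 0: gcd > 1, so the symbol is 0.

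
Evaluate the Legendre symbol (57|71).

Reciprocity: 57 ≡ 1 and 71 ≡ 3 (mod 4), so (57/71) = +(71/57).
Reduce top mod 57: now compute (14/57).
Pull out 2: since 57 ≡ 1 (mod 8), (2/57) = +1.
Reciprocity: 7 ≡ 3 and 57 ≡ 1 (mod 4), so (7/57) = +(57/7).
Reduce top mod 7: now compute (1/7).
Reached (1/7) = 1. Collecting the sign flips along the way, the symbol is +1.

1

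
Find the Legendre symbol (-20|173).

First reduce: -20 ≡ 153 (mod 173).
Reciprocity: 153 ≡ 1 and 173 ≡ 1 (mod 4), so (153/173) = +(173/153).
Reduce top mod 153: now compute (20/153).
Pull out 2^2: since 153 ≡ 1 (mod 8), (2/153) = +1, so (2/153)^2 = +1.
Reciprocity: 5 ≡ 1 and 153 ≡ 1 (mod 4), so (5/153) = +(153/5).
Reduce top mod 5: now compute (3/5).
Reciprocity: 3 ≡ 3 and 5 ≡ 1 (mod 4), so (3/5) = +(5/3).
Reduce top mod 3: now compute (2/3).
Pull out 2: since 3 ≡ 3 (mod 8), (2/3) = -1.
Reached (1/3) = 1. Collecting the sign flips along the way, the symbol is -1.

-1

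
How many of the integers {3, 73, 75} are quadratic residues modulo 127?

1

(3/127) = -1 → non-residue.
(73/127) = +1 → QR.
(75/127) = -1 → non-residue.
Total quadratic residues among the 3: 1.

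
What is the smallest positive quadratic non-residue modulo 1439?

(2/1439) = +1, so 2 is a residue.
(3/1439) = +1, so 3 is a residue.
(4/1439) = +1, so 4 is a residue.
(5/1439) = +1, so 5 is a residue.
(6/1439) = +1, so 6 is a residue.
(7/1439) = −1, so 7 is the smallest positive non-residue mod 1439.

7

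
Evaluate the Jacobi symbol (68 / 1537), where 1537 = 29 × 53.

-1

Pull out 2^2: since 1537 ≡ 1 (mod 8), (2/1537) = +1, so (2/1537)^2 = +1.
Reciprocity: 17 ≡ 1 and 1537 ≡ 1 (mod 4), so (17/1537) = +(1537/17).
Reduce top mod 17: now compute (7/17).
Reciprocity: 7 ≡ 3 and 17 ≡ 1 (mod 4), so (7/17) = +(17/7).
Reduce top mod 7: now compute (3/7).
Reciprocity: 3 ≡ 3 and 7 ≡ 3 (mod 4), so (3/7) = −(7/3).
Reduce top mod 3: now compute (1/3).
Reached (1/3) = 1. Collecting the sign flips along the way, the symbol is -1.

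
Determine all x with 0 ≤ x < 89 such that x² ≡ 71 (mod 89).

89 ≡ 1 (mod 4), so we find a root by search.
Trying successive values, 31² = 961 ≡ 71 (mod 89). The other root is 89 − 31 = 58.

31, 58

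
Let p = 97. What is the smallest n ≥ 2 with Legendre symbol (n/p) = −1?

(2/97) = +1, so 2 is a residue.
(3/97) = +1, so 3 is a residue.
(4/97) = +1, so 4 is a residue.
(5/97) = −1, so 5 is the smallest positive non-residue mod 97.

5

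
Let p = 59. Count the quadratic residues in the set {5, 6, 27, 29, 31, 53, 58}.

4

(5/59) = +1 → QR.
(6/59) = -1 → non-residue.
(27/59) = +1 → QR.
(29/59) = +1 → QR.
(31/59) = -1 → non-residue.
(53/59) = +1 → QR.
(58/59) = -1 → non-residue.
Total quadratic residues among the 7: 4.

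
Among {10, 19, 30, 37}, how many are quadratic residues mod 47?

(10/47) = -1 → non-residue.
(19/47) = -1 → non-residue.
(30/47) = -1 → non-residue.
(37/47) = +1 → QR.
Total quadratic residues among the 4: 1.

1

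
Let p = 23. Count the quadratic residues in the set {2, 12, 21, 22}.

2

(2/23) = +1 → QR.
(12/23) = +1 → QR.
(21/23) = -1 → non-residue.
(22/23) = -1 → non-residue.
Total quadratic residues among the 4: 2.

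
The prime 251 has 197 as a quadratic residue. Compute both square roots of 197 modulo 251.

85, 166

Since 251 ≡ 3 (mod 4), a square root of 197 is 197^((251+1)/4) = 197^63 mod 251.
Repeated squaring: 197^2≡155, 197^4≡180, 197^8≡21, 197^16≡190, 197^32≡207 (mod 251).
197^63 = 197^(32+16+8+4+2+1) ≡ 85 (mod 251).
Check: 85² = 7225 ≡ 197 (mod 251). The two roots are 85 and 166.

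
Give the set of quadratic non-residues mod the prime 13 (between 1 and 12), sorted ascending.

2,5,6,7,8,11

Square k = 1,…,6 (k and 13−k give the same square):
1²=1, 2²=4, 3²=9, 4²≡3, 5²≡12, 6²≡10 (mod 13).
The residues are {1, 3, 4, 9, 10, 12}; the non-residues are the remaining 6 nonzero classes.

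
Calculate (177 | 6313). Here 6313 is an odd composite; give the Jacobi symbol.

Reciprocity: 177 ≡ 1 and 6313 ≡ 1 (mod 4), so (177/6313) = +(6313/177).
Reduce top mod 177: now compute (118/177).
Pull out 2: since 177 ≡ 1 (mod 8), (2/177) = +1.
Reciprocity: 59 ≡ 3 and 177 ≡ 1 (mod 4), so (59/177) = +(177/59).
Reduce top mod 59: now compute (0/59).
Top reduces to 0: gcd > 1, so the symbol is 0.

0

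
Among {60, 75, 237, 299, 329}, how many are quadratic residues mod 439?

(60/439) = -1 → non-residue.
(75/439) = -1 → non-residue.
(237/439) = +1 → QR.
(299/439) = -1 → non-residue.
(329/439) = -1 → non-residue.
Total quadratic residues among the 5: 1.

1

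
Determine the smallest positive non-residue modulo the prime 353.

3

(2/353) = +1, so 2 is a residue.
(3/353) = −1, so 3 is the smallest positive non-residue mod 353.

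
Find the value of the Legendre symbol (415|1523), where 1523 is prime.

Reciprocity: 415 ≡ 3 and 1523 ≡ 3 (mod 4), so (415/1523) = −(1523/415).
Reduce top mod 415: now compute (278/415).
Pull out 2: since 415 ≡ 7 (mod 8), (2/415) = +1.
Reciprocity: 139 ≡ 3 and 415 ≡ 3 (mod 4), so (139/415) = −(415/139).
Reduce top mod 139: now compute (137/139).
Reciprocity: 137 ≡ 1 and 139 ≡ 3 (mod 4), so (137/139) = +(139/137).
Reduce top mod 137: now compute (2/137).
Pull out 2: since 137 ≡ 1 (mod 8), (2/137) = +1.
Reached (1/137) = 1. Collecting the sign flips along the way, the symbol is +1.

1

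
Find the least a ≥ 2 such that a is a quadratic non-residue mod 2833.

5

(2/2833) = +1, so 2 is a residue.
(3/2833) = +1, so 3 is a residue.
(4/2833) = +1, so 4 is a residue.
(5/2833) = −1, so 5 is the smallest positive non-residue mod 2833.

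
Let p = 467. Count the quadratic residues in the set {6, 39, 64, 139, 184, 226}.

3

(6/467) = -1 → non-residue.
(39/467) = +1 → QR.
(64/467) = +1 → QR.
(139/467) = +1 → QR.
(184/467) = -1 → non-residue.
(226/467) = -1 → non-residue.
Total quadratic residues among the 6: 3.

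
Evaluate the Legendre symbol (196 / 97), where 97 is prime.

1

First reduce: 196 ≡ 2 (mod 97).
Pull out 2: since 97 ≡ 1 (mod 8), (2/97) = +1.
Reached (1/97) = 1. Collecting the sign flips along the way, the symbol is +1.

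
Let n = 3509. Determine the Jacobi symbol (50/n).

Pull out 2: since 3509 ≡ 5 (mod 8), (2/3509) = -1.
Reciprocity: 25 ≡ 1 and 3509 ≡ 1 (mod 4), so (25/3509) = +(3509/25).
Reduce top mod 25: now compute (9/25).
Reciprocity: 9 ≡ 1 and 25 ≡ 1 (mod 4), so (9/25) = +(25/9).
Reduce top mod 9: now compute (7/9).
Reciprocity: 7 ≡ 3 and 9 ≡ 1 (mod 4), so (7/9) = +(9/7).
Reduce top mod 7: now compute (2/7).
Pull out 2: since 7 ≡ 7 (mod 8), (2/7) = +1.
Reached (1/7) = 1. Collecting the sign flips along the way, the symbol is -1.

-1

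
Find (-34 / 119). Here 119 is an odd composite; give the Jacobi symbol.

0

First reduce: -34 ≡ 85 (mod 119).
Reciprocity: 85 ≡ 1 and 119 ≡ 3 (mod 4), so (85/119) = +(119/85).
Reduce top mod 85: now compute (34/85).
Pull out 2: since 85 ≡ 5 (mod 8), (2/85) = -1.
Reciprocity: 17 ≡ 1 and 85 ≡ 1 (mod 4), so (17/85) = +(85/17).
Reduce top mod 17: now compute (0/17).
Top reduces to 0: gcd > 1, so the symbol is 0.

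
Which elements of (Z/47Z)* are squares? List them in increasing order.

1 2 3 4 6 7 8 9 12 14 16 17 18 21 24 25 27 28 32 34 36 37 42

Square k = 1,…,23 (k and 47−k give the same square):
1²=1, 2²=4, 3²=9, 4²=16, 5²=25, 6²=36, 7²≡2, 8²≡17, 9²≡34, 10²≡6, 11²≡27, 12²≡3, 13²≡28, 14²≡8, 15²≡37, 16²≡21, 17²≡7, 18²≡42, 19²≡32, 20²≡24, 21²≡18, 22²≡14, 23²≡12 (mod 47).
So the quadratic residues mod 47 are {1, 2, 3, 4, 6, 7, 8, 9, 12, 14, 16, 17, 18, 21, 24, 25, 27, 28, 32, 34, 36, 37, 42}.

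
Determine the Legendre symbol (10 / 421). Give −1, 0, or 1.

-1

Euler's criterion: (10/421) ≡ 10^210 (mod 421).
10^2 ≡ 100 (mod 421)
10^4 ≡ 317 (mod 421)
10^8 ≡ 291 (mod 421)
10^16 ≡ 60 (mod 421)
10^32 ≡ 232 (mod 421)
10^64 ≡ 357 (mod 421)
10^128 ≡ 307 (mod 421)
10^210 = 10^(128+64+16+2) ≡ 420 (mod 421).
Result is 420 ≡ −1, so (10/421) = −1.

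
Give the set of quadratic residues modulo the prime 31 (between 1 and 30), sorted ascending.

Square k = 1,…,15 (k and 31−k give the same square):
1²=1, 2²=4, 3²=9, 4²=16, 5²=25, 6²≡5, 7²≡18, 8²≡2, 9²≡19, 10²≡7, 11²≡28, 12²≡20, 13²≡14, 14²≡10, 15²≡8 (mod 31).
So the quadratic residues mod 31 are {1, 2, 4, 5, 7, 8, 9, 10, 14, 16, 18, 19, 20, 25, 28}.

1 2 4 5 7 8 9 10 14 16 18 19 20 25 28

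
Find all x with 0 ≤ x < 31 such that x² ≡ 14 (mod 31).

Since 31 ≡ 3 (mod 4), a square root of 14 is 14^((31+1)/4) = 14^8 mod 31.
Repeated squaring: 14^2≡10, 14^4≡7, 14^8≡18 (mod 31).
14^8 = 14^(8) ≡ 18 (mod 31).
Check: 18² = 324 ≡ 14 (mod 31). The two roots are 13 and 18.

13, 18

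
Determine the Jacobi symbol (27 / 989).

-1

Reciprocity: 27 ≡ 3 and 989 ≡ 1 (mod 4), so (27/989) = +(989/27).
Reduce top mod 27: now compute (17/27).
Reciprocity: 17 ≡ 1 and 27 ≡ 3 (mod 4), so (17/27) = +(27/17).
Reduce top mod 17: now compute (10/17).
Pull out 2: since 17 ≡ 1 (mod 8), (2/17) = +1.
Reciprocity: 5 ≡ 1 and 17 ≡ 1 (mod 4), so (5/17) = +(17/5).
Reduce top mod 5: now compute (2/5).
Pull out 2: since 5 ≡ 5 (mod 8), (2/5) = -1.
Reached (1/5) = 1. Collecting the sign flips along the way, the symbol is -1.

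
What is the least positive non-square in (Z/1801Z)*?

11

(2/1801) = +1, so 2 is a residue.
(3/1801) = +1, so 3 is a residue.
(4/1801) = +1, so 4 is a residue.
(5/1801) = +1, so 5 is a residue.
(6/1801) = +1, so 6 is a residue.
(7/1801) = +1, so 7 is a residue.
(8/1801) = +1, so 8 is a residue.
(9/1801) = +1, so 9 is a residue.
(10/1801) = +1, so 10 is a residue.
(11/1801) = −1, so 11 is the smallest positive non-residue mod 1801.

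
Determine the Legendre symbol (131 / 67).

First reduce: 131 ≡ 64 (mod 67).
Pull out 2^6: since 67 ≡ 3 (mod 8), (2/67) = -1, so (2/67)^6 = +1.
Reached (1/67) = 1. Collecting the sign flips along the way, the symbol is +1.

1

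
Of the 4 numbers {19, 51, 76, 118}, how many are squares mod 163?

(19/163) = -1 → non-residue.
(51/163) = +1 → QR.
(76/163) = -1 → non-residue.
(118/163) = +1 → QR.
Total quadratic residues among the 4: 2.

2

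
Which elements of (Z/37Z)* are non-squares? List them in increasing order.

Square k = 1,…,18 (k and 37−k give the same square):
1²=1, 2²=4, 3²=9, 4²=16, 5²=25, 6²=36, 7²≡12, 8²≡27, 9²≡7, 10²≡26, 11²≡10, 12²≡33, 13²≡21, 14²≡11, 15²≡3, 16²≡34, 17²≡30, 18²≡28 (mod 37).
The residues are {1, 3, 4, 7, 9, 10, 11, 12, 16, 21, 25, 26, 27, 28, 30, 33, 34, 36}; the non-residues are the remaining 18 nonzero classes.

2 5 6 8 13 14 15 17 18 19 20 22 23 24 29 31 32 35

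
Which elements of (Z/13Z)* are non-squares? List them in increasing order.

Square k = 1,…,6 (k and 13−k give the same square):
1²=1, 2²=4, 3²=9, 4²≡3, 5²≡12, 6²≡10 (mod 13).
The residues are {1, 3, 4, 9, 10, 12}; the non-residues are the remaining 6 nonzero classes.

2,5,6,7,8,11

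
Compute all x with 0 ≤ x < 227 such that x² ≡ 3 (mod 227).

50, 177

Since 227 ≡ 3 (mod 4), a square root of 3 is 3^((227+1)/4) = 3^57 mod 227.
Repeated squaring: 3^2≡9, 3^4≡81, 3^8≡205, 3^16≡30, 3^32≡219 (mod 227).
3^57 = 3^(32+16+8+1) ≡ 177 (mod 227).
Check: 177² = 31329 ≡ 3 (mod 227). The two roots are 50 and 177.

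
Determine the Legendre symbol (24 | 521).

-1

Euler's criterion: (24/521) ≡ 24^260 (mod 521).
24^2 ≡ 55 (mod 521)
24^4 ≡ 420 (mod 521)
24^8 ≡ 302 (mod 521)
24^16 ≡ 29 (mod 521)
24^32 ≡ 320 (mod 521)
24^64 ≡ 284 (mod 521)
24^128 ≡ 422 (mod 521)
24^256 ≡ 423 (mod 521)
24^260 = 24^(256+4) ≡ 520 (mod 521).
Result is 520 ≡ −1, so (24/521) = −1.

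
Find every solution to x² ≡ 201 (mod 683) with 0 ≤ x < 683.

336, 347

Since 683 ≡ 3 (mod 4), a square root of 201 is 201^((683+1)/4) = 201^171 mod 683.
Repeated squaring: 201^2≡104, 201^4≡571, 201^8≡250, 201^16≡347, 201^32≡201, 201^64≡104, 201^128≡571 (mod 683).
201^171 = 201^(128+32+8+2+1) ≡ 347 (mod 683).
Check: 347² = 120409 ≡ 201 (mod 683). The two roots are 336 and 347.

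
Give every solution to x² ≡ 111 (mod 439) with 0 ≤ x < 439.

150, 289

Since 439 ≡ 3 (mod 4), a square root of 111 is 111^((439+1)/4) = 111^110 mod 439.
Repeated squaring: 111^2≡29, 111^4≡402, 111^8≡52, 111^16≡70, 111^32≡71, 111^64≡212 (mod 439).
111^110 = 111^(64+32+8+4+2) ≡ 289 (mod 439).
Check: 289² = 83521 ≡ 111 (mod 439). The two roots are 150 and 289.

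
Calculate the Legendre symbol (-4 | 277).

1

First reduce: -4 ≡ 273 (mod 277).
Reciprocity: 273 ≡ 1 and 277 ≡ 1 (mod 4), so (273/277) = +(277/273).
Reduce top mod 273: now compute (4/273).
Pull out 2^2: since 273 ≡ 1 (mod 8), (2/273) = +1, so (2/273)^2 = +1.
Reached (1/273) = 1. Collecting the sign flips along the way, the symbol is +1.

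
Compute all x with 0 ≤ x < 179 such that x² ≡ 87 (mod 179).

Since 179 ≡ 3 (mod 4), a square root of 87 is 87^((179+1)/4) = 87^45 mod 179.
Repeated squaring: 87^2≡51, 87^4≡95, 87^8≡75, 87^16≡76, 87^32≡48 (mod 179).
87^45 = 87^(32+8+4+1) ≡ 83 (mod 179).
Check: 83² = 6889 ≡ 87 (mod 179). The two roots are 83 and 96.

83, 96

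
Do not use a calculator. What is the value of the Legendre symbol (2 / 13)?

Euler's criterion: (2/13) ≡ 2^6 (mod 13).
2^2 ≡ 4 (mod 13)
2^4 ≡ 3 (mod 13)
2^6 = 2^(4+2) ≡ 12 (mod 13).
Result is 12 ≡ −1, so (2/13) = −1.

-1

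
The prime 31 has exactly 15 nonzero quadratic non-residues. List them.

Square k = 1,…,15 (k and 31−k give the same square):
1²=1, 2²=4, 3²=9, 4²=16, 5²=25, 6²≡5, 7²≡18, 8²≡2, 9²≡19, 10²≡7, 11²≡28, 12²≡20, 13²≡14, 14²≡10, 15²≡8 (mod 31).
The residues are {1, 2, 4, 5, 7, 8, 9, 10, 14, 16, 18, 19, 20, 25, 28}; the non-residues are the remaining 15 nonzero classes.

3 6 11 12 13 15 17 21 22 23 24 26 27 29 30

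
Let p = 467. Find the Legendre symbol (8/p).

-1

Pull out 2^3: since 467 ≡ 3 (mod 8), (2/467) = -1, so (2/467)^3 = -1.
Reached (1/467) = 1. Collecting the sign flips along the way, the symbol is -1.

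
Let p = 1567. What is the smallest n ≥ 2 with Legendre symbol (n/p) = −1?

3

(2/1567) = +1, so 2 is a residue.
(3/1567) = −1, so 3 is the smallest positive non-residue mod 1567.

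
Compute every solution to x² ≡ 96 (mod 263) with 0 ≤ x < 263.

Since 263 ≡ 3 (mod 4), a square root of 96 is 96^((263+1)/4) = 96^66 mod 263.
Repeated squaring: 96^2≡11, 96^4≡121, 96^8≡176, 96^16≡205, 96^32≡208, 96^64≡132 (mod 263).
96^66 = 96^(64+2) ≡ 137 (mod 263).
Check: 137² = 18769 ≡ 96 (mod 263). The two roots are 126 and 137.

126, 137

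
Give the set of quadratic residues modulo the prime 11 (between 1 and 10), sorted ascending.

Square k = 1,…,5 (k and 11−k give the same square):
1²=1, 2²=4, 3²=9, 4²≡5, 5²≡3 (mod 11).
So the quadratic residues mod 11 are {1, 3, 4, 5, 9}.

1,3,4,5,9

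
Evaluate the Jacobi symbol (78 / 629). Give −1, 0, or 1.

Pull out 2: since 629 ≡ 5 (mod 8), (2/629) = -1.
Reciprocity: 39 ≡ 3 and 629 ≡ 1 (mod 4), so (39/629) = +(629/39).
Reduce top mod 39: now compute (5/39).
Reciprocity: 5 ≡ 1 and 39 ≡ 3 (mod 4), so (5/39) = +(39/5).
Reduce top mod 5: now compute (4/5).
Pull out 2^2: since 5 ≡ 5 (mod 8), (2/5) = -1, so (2/5)^2 = +1.
Reached (1/5) = 1. Collecting the sign flips along the way, the symbol is -1.

-1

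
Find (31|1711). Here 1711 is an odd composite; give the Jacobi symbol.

Reciprocity: 31 ≡ 3 and 1711 ≡ 3 (mod 4), so (31/1711) = −(1711/31).
Reduce top mod 31: now compute (6/31).
Pull out 2: since 31 ≡ 7 (mod 8), (2/31) = +1.
Reciprocity: 3 ≡ 3 and 31 ≡ 3 (mod 4), so (3/31) = −(31/3).
Reduce top mod 3: now compute (1/3).
Reached (1/3) = 1. Collecting the sign flips along the way, the symbol is +1.

1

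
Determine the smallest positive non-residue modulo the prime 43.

2

(2/43) = −1, so 2 is the smallest positive non-residue mod 43.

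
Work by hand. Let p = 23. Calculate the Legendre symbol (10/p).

-1

Pull out 2: since 23 ≡ 7 (mod 8), (2/23) = +1.
Reciprocity: 5 ≡ 1 and 23 ≡ 3 (mod 4), so (5/23) = +(23/5).
Reduce top mod 5: now compute (3/5).
Reciprocity: 3 ≡ 3 and 5 ≡ 1 (mod 4), so (3/5) = +(5/3).
Reduce top mod 3: now compute (2/3).
Pull out 2: since 3 ≡ 3 (mod 8), (2/3) = -1.
Reached (1/3) = 1. Collecting the sign flips along the way, the symbol is -1.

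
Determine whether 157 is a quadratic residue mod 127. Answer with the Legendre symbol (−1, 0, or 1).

1

Euler's criterion: (157/127) ≡ 30^63 (mod 127).
30^2 ≡ 11 (mod 127)
30^4 ≡ 121 (mod 127)
30^8 ≡ 36 (mod 127)
30^16 ≡ 26 (mod 127)
30^32 ≡ 41 (mod 127)
30^63 = 30^(32+16+8+4+2+1) ≡ 1 (mod 127).
Result is 1, so (157/127) = 1.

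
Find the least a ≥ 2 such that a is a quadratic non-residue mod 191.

(2/191) = +1, so 2 is a residue.
(3/191) = +1, so 3 is a residue.
(4/191) = +1, so 4 is a residue.
(5/191) = +1, so 5 is a residue.
(6/191) = +1, so 6 is a residue.
(7/191) = −1, so 7 is the smallest positive non-residue mod 191.

7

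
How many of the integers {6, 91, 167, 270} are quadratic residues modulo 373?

(6/373) = -1 → non-residue.
(91/373) = +1 → QR.
(167/373) = -1 → non-residue.
(270/373) = +1 → QR.
Total quadratic residues among the 4: 2.

2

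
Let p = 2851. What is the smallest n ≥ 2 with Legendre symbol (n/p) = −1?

2

(2/2851) = −1, so 2 is the smallest positive non-residue mod 2851.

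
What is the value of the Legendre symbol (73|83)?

-1

Euler's criterion: (73/83) ≡ 73^41 (mod 83).
73^2 ≡ 17 (mod 83)
73^4 ≡ 40 (mod 83)
73^8 ≡ 23 (mod 83)
73^16 ≡ 31 (mod 83)
73^32 ≡ 48 (mod 83)
73^41 = 73^(32+8+1) ≡ 82 (mod 83).
Result is 82 ≡ −1, so (73/83) = −1.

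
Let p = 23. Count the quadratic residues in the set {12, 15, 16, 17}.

2

(12/23) = +1 → QR.
(15/23) = -1 → non-residue.
(16/23) = +1 → QR.
(17/23) = -1 → non-residue.
Total quadratic residues among the 4: 2.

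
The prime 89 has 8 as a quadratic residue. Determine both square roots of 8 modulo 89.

39, 50

89 ≡ 1 (mod 4), so we find a root by search.
Trying successive values, 39² = 1521 ≡ 8 (mod 89). The other root is 89 − 39 = 50.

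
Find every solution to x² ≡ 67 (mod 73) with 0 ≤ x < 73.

33, 40

73 ≡ 1 (mod 4), so we find a root by search.
Trying successive values, 33² = 1089 ≡ 67 (mod 73). The other root is 73 − 33 = 40.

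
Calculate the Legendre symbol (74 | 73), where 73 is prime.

1

Euler's criterion: (74/73) ≡ 1^36 (mod 73).
1^2 ≡ 1 (mod 73)
1^4 ≡ 1 (mod 73)
1^8 ≡ 1 (mod 73)
1^16 ≡ 1 (mod 73)
1^32 ≡ 1 (mod 73)
1^36 = 1^(32+4) ≡ 1 (mod 73).
Result is 1, so (74/73) = 1.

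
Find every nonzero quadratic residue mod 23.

Square k = 1,…,11 (k and 23−k give the same square):
1²=1, 2²=4, 3²=9, 4²=16, 5²≡2, 6²≡13, 7²≡3, 8²≡18, 9²≡12, 10²≡8, 11²≡6 (mod 23).
So the quadratic residues mod 23 are {1, 2, 3, 4, 6, 8, 9, 12, 13, 16, 18}.

1 2 3 4 6 8 9 12 13 16 18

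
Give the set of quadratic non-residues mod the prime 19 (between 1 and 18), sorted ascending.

Square k = 1,…,9 (k and 19−k give the same square):
1²=1, 2²=4, 3²=9, 4²=16, 5²≡6, 6²≡17, 7²≡11, 8²≡7, 9²≡5 (mod 19).
The residues are {1, 4, 5, 6, 7, 9, 11, 16, 17}; the non-residues are the remaining 9 nonzero classes.

2 3 8 10 12 13 14 15 18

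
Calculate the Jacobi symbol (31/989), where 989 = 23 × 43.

Reciprocity: 31 ≡ 3 and 989 ≡ 1 (mod 4), so (31/989) = +(989/31).
Reduce top mod 31: now compute (28/31).
Pull out 2^2: since 31 ≡ 7 (mod 8), (2/31) = +1, so (2/31)^2 = +1.
Reciprocity: 7 ≡ 3 and 31 ≡ 3 (mod 4), so (7/31) = −(31/7).
Reduce top mod 7: now compute (3/7).
Reciprocity: 3 ≡ 3 and 7 ≡ 3 (mod 4), so (3/7) = −(7/3).
Reduce top mod 3: now compute (1/3).
Reached (1/3) = 1. Collecting the sign flips along the way, the symbol is +1.

1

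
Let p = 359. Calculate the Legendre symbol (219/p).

Euler's criterion: (219/359) ≡ 219^179 (mod 359).
219^2 ≡ 214 (mod 359)
219^4 ≡ 203 (mod 359)
219^8 ≡ 283 (mod 359)
219^16 ≡ 32 (mod 359)
219^32 ≡ 306 (mod 359)
219^64 ≡ 296 (mod 359)
219^128 ≡ 20 (mod 359)
219^179 = 219^(128+32+16+2+1) ≡ 1 (mod 359).
Result is 1, so (219/359) = 1.

1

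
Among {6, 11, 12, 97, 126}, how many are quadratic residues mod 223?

1

(6/223) = -1 → non-residue.
(11/223) = -1 → non-residue.
(12/223) = -1 → non-residue.
(97/223) = -1 → non-residue.
(126/223) = +1 → QR.
Total quadratic residues among the 5: 1.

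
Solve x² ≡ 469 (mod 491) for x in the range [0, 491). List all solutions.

173, 318

Since 491 ≡ 3 (mod 4), a square root of 469 is 469^((491+1)/4) = 469^123 mod 491.
Repeated squaring: 469^2≡484, 469^4≡49, 469^8≡437, 469^16≡461, 469^32≡409, 469^64≡341 (mod 491).
469^123 = 469^(64+32+16+8+2+1) ≡ 318 (mod 491).
Check: 318² = 101124 ≡ 469 (mod 491). The two roots are 173 and 318.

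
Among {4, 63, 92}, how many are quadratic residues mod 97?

(4/97) = +1 → QR.
(63/97) = -1 → non-residue.
(92/97) = -1 → non-residue.
Total quadratic residues among the 3: 1.

1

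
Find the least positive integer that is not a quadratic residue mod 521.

3

(2/521) = +1, so 2 is a residue.
(3/521) = −1, so 3 is the smallest positive non-residue mod 521.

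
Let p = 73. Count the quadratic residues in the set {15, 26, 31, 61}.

1

(15/73) = -1 → non-residue.
(26/73) = -1 → non-residue.
(31/73) = -1 → non-residue.
(61/73) = +1 → QR.
Total quadratic residues among the 4: 1.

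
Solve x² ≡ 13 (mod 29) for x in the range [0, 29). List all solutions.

10, 19

29 ≡ 1 (mod 4), so we find a root by search.
Trying successive values, 10² = 100 ≡ 13 (mod 29). The other root is 29 − 10 = 19.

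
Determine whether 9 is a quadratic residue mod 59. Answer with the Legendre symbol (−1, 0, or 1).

1

Reciprocity: 9 ≡ 1 and 59 ≡ 3 (mod 4), so (9/59) = +(59/9).
Reduce top mod 9: now compute (5/9).
Reciprocity: 5 ≡ 1 and 9 ≡ 1 (mod 4), so (5/9) = +(9/5).
Reduce top mod 5: now compute (4/5).
Pull out 2^2: since 5 ≡ 5 (mod 8), (2/5) = -1, so (2/5)^2 = +1.
Reached (1/5) = 1. Collecting the sign flips along the way, the symbol is +1.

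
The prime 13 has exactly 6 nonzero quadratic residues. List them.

Square k = 1,…,6 (k and 13−k give the same square):
1²=1, 2²=4, 3²=9, 4²≡3, 5²≡12, 6²≡10 (mod 13).
So the quadratic residues mod 13 are {1, 3, 4, 9, 10, 12}.

1, 3, 4, 9, 10, 12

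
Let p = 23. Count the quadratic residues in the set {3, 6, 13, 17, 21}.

(3/23) = +1 → QR.
(6/23) = +1 → QR.
(13/23) = +1 → QR.
(17/23) = -1 → non-residue.
(21/23) = -1 → non-residue.
Total quadratic residues among the 5: 3.

3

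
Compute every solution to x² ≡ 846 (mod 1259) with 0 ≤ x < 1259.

Since 1259 ≡ 3 (mod 4), a square root of 846 is 846^((1259+1)/4) = 846^315 mod 1259.
Repeated squaring: 846^2≡604, 846^4≡965, 846^8≡824, 846^16≡375, 846^32≡876, 846^64≡645, 846^128≡555, 846^256≡829 (mod 1259).
846^315 = 846^(256+32+16+8+2+1) ≡ 58 (mod 1259).
Check: 58² = 3364 ≡ 846 (mod 1259). The two roots are 58 and 1201.

58, 1201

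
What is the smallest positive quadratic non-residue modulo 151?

3

(2/151) = +1, so 2 is a residue.
(3/151) = −1, so 3 is the smallest positive non-residue mod 151.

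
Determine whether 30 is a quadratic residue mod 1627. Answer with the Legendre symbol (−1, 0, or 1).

-1

Pull out 2: since 1627 ≡ 3 (mod 8), (2/1627) = -1.
Reciprocity: 15 ≡ 3 and 1627 ≡ 3 (mod 4), so (15/1627) = −(1627/15).
Reduce top mod 15: now compute (7/15).
Reciprocity: 7 ≡ 3 and 15 ≡ 3 (mod 4), so (7/15) = −(15/7).
Reduce top mod 7: now compute (1/7).
Reached (1/7) = 1. Collecting the sign flips along the way, the symbol is -1.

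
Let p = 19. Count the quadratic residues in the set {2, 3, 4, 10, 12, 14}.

(2/19) = -1 → non-residue.
(3/19) = -1 → non-residue.
(4/19) = +1 → QR.
(10/19) = -1 → non-residue.
(12/19) = -1 → non-residue.
(14/19) = -1 → non-residue.
Total quadratic residues among the 6: 1.

1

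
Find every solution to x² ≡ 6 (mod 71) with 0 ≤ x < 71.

Since 71 ≡ 3 (mod 4), a square root of 6 is 6^((71+1)/4) = 6^18 mod 71.
Repeated squaring: 6^2≡36, 6^4≡18, 6^8≡40, 6^16≡38 (mod 71).
6^18 = 6^(16+2) ≡ 19 (mod 71).
Check: 19² = 361 ≡ 6 (mod 71). The two roots are 19 and 52.

19, 52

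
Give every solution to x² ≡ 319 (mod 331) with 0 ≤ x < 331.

Since 331 ≡ 3 (mod 4), a square root of 319 is 319^((331+1)/4) = 319^83 mod 331.
Repeated squaring: 319^2≡144, 319^4≡214, 319^8≡118, 319^16≡22, 319^32≡153, 319^64≡239 (mod 331).
319^83 = 319^(64+16+2+1) ≡ 126 (mod 331).
Check: 126² = 15876 ≡ 319 (mod 331). The two roots are 126 and 205.

126, 205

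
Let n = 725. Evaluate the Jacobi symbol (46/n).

Pull out 2: since 725 ≡ 5 (mod 8), (2/725) = -1.
Reciprocity: 23 ≡ 3 and 725 ≡ 1 (mod 4), so (23/725) = +(725/23).
Reduce top mod 23: now compute (12/23).
Pull out 2^2: since 23 ≡ 7 (mod 8), (2/23) = +1, so (2/23)^2 = +1.
Reciprocity: 3 ≡ 3 and 23 ≡ 3 (mod 4), so (3/23) = −(23/3).
Reduce top mod 3: now compute (2/3).
Pull out 2: since 3 ≡ 3 (mod 8), (2/3) = -1.
Reached (1/3) = 1. Collecting the sign flips along the way, the symbol is -1.

-1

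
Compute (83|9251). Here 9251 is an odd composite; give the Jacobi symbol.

-1

Reciprocity: 83 ≡ 3 and 9251 ≡ 3 (mod 4), so (83/9251) = −(9251/83).
Reduce top mod 83: now compute (38/83).
Pull out 2: since 83 ≡ 3 (mod 8), (2/83) = -1.
Reciprocity: 19 ≡ 3 and 83 ≡ 3 (mod 4), so (19/83) = −(83/19).
Reduce top mod 19: now compute (7/19).
Reciprocity: 7 ≡ 3 and 19 ≡ 3 (mod 4), so (7/19) = −(19/7).
Reduce top mod 7: now compute (5/7).
Reciprocity: 5 ≡ 1 and 7 ≡ 3 (mod 4), so (5/7) = +(7/5).
Reduce top mod 5: now compute (2/5).
Pull out 2: since 5 ≡ 5 (mod 8), (2/5) = -1.
Reached (1/5) = 1. Collecting the sign flips along the way, the symbol is -1.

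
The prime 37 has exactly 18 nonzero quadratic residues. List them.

Square k = 1,…,18 (k and 37−k give the same square):
1²=1, 2²=4, 3²=9, 4²=16, 5²=25, 6²=36, 7²≡12, 8²≡27, 9²≡7, 10²≡26, 11²≡10, 12²≡33, 13²≡21, 14²≡11, 15²≡3, 16²≡34, 17²≡30, 18²≡28 (mod 37).
So the quadratic residues mod 37 are {1, 3, 4, 7, 9, 10, 11, 12, 16, 21, 25, 26, 27, 28, 30, 33, 34, 36}.

1, 3, 4, 7, 9, 10, 11, 12, 16, 21, 25, 26, 27, 28, 30, 33, 34, 36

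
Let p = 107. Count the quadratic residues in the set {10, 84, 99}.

2

(10/107) = +1 → QR.
(84/107) = -1 → non-residue.
(99/107) = +1 → QR.
Total quadratic residues among the 3: 2.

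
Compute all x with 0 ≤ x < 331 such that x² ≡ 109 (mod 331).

42, 289

Since 331 ≡ 3 (mod 4), a square root of 109 is 109^((331+1)/4) = 109^83 mod 331.
Repeated squaring: 109^2≡296, 109^4≡232, 109^8≡202, 109^16≡91, 109^32≡6, 109^64≡36 (mod 331).
109^83 = 109^(64+16+2+1) ≡ 289 (mod 331).
Check: 289² = 83521 ≡ 109 (mod 331). The two roots are 42 and 289.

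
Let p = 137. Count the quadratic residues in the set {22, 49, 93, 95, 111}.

3

(22/137) = +1 → QR.
(49/137) = +1 → QR.
(93/137) = +1 → QR.
(95/137) = -1 → non-residue.
(111/137) = -1 → non-residue.
Total quadratic residues among the 5: 3.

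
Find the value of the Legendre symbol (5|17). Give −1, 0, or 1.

Reciprocity: 5 ≡ 1 and 17 ≡ 1 (mod 4), so (5/17) = +(17/5).
Reduce top mod 5: now compute (2/5).
Pull out 2: since 5 ≡ 5 (mod 8), (2/5) = -1.
Reached (1/5) = 1. Collecting the sign flips along the way, the symbol is -1.

-1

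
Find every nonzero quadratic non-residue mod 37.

2 5 6 8 13 14 15 17 18 19 20 22 23 24 29 31 32 35

Square k = 1,…,18 (k and 37−k give the same square):
1²=1, 2²=4, 3²=9, 4²=16, 5²=25, 6²=36, 7²≡12, 8²≡27, 9²≡7, 10²≡26, 11²≡10, 12²≡33, 13²≡21, 14²≡11, 15²≡3, 16²≡34, 17²≡30, 18²≡28 (mod 37).
The residues are {1, 3, 4, 7, 9, 10, 11, 12, 16, 21, 25, 26, 27, 28, 30, 33, 34, 36}; the non-residues are the remaining 18 nonzero classes.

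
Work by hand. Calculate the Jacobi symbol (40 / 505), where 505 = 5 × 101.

0

Pull out 2^3: since 505 ≡ 1 (mod 8), (2/505) = +1, so (2/505)^3 = +1.
Reciprocity: 5 ≡ 1 and 505 ≡ 1 (mod 4), so (5/505) = +(505/5).
Reduce top mod 5: now compute (0/5).
Top reduces to 0: gcd > 1, so the symbol is 0.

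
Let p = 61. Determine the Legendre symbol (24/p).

Euler's criterion: (24/61) ≡ 24^30 (mod 61).
24^2 ≡ 27 (mod 61)
24^4 ≡ 58 (mod 61)
24^8 ≡ 9 (mod 61)
24^16 ≡ 20 (mod 61)
24^30 = 24^(16+8+4+2) ≡ 60 (mod 61).
Result is 60 ≡ −1, so (24/61) = −1.

-1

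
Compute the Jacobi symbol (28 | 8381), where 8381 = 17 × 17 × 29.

Pull out 2^2: since 8381 ≡ 5 (mod 8), (2/8381) = -1, so (2/8381)^2 = +1.
Reciprocity: 7 ≡ 3 and 8381 ≡ 1 (mod 4), so (7/8381) = +(8381/7).
Reduce top mod 7: now compute (2/7).
Pull out 2: since 7 ≡ 7 (mod 8), (2/7) = +1.
Reached (1/7) = 1. Collecting the sign flips along the way, the symbol is +1.

1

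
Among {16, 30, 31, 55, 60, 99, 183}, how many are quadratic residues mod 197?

(16/197) = +1 → QR.
(30/197) = -1 → non-residue.
(31/197) = -1 → non-residue.
(55/197) = +1 → QR.
(60/197) = +1 → QR.
(99/197) = -1 → non-residue.
(183/197) = -1 → non-residue.
Total quadratic residues among the 7: 3.

3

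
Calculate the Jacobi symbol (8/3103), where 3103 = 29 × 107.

Pull out 2^3: since 3103 ≡ 7 (mod 8), (2/3103) = +1, so (2/3103)^3 = +1.
Reached (1/3103) = 1. Collecting the sign flips along the way, the symbol is +1.

1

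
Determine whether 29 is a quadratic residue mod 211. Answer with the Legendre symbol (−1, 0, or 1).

-1

Reciprocity: 29 ≡ 1 and 211 ≡ 3 (mod 4), so (29/211) = +(211/29).
Reduce top mod 29: now compute (8/29).
Pull out 2^3: since 29 ≡ 5 (mod 8), (2/29) = -1, so (2/29)^3 = -1.
Reached (1/29) = 1. Collecting the sign flips along the way, the symbol is -1.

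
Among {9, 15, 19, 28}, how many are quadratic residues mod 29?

2

(9/29) = +1 → QR.
(15/29) = -1 → non-residue.
(19/29) = -1 → non-residue.
(28/29) = +1 → QR.
Total quadratic residues among the 4: 2.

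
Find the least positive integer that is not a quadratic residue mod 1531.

(2/1531) = −1, so 2 is the smallest positive non-residue mod 1531.

2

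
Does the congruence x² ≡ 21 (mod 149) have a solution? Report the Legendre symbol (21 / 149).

Reciprocity: 21 ≡ 1 and 149 ≡ 1 (mod 4), so (21/149) = +(149/21).
Reduce top mod 21: now compute (2/21).
Pull out 2: since 21 ≡ 5 (mod 8), (2/21) = -1.
Reached (1/21) = 1. Collecting the sign flips along the way, the symbol is -1.

-1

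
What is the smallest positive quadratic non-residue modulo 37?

(2/37) = −1, so 2 is the smallest positive non-residue mod 37.

2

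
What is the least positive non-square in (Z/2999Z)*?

(2/2999) = +1, so 2 is a residue.
(3/2999) = +1, so 3 is a residue.
(4/2999) = +1, so 4 is a residue.
(5/2999) = +1, so 5 is a residue.
(6/2999) = +1, so 6 is a residue.
(7/2999) = +1, so 7 is a residue.
(8/2999) = +1, so 8 is a residue.
(9/2999) = +1, so 9 is a residue.
(10/2999) = +1, so 10 is a residue.
(11/2999) = +1, so 11 is a residue.
(12/2999) = +1, so 12 is a residue.
(13/2999) = +1, so 13 is a residue.
(14/2999) = +1, so 14 is a residue.
(15/2999) = +1, so 15 is a residue.
(16/2999) = +1, so 16 is a residue.
(17/2999) = −1, so 17 is the smallest positive non-residue mod 2999.

17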